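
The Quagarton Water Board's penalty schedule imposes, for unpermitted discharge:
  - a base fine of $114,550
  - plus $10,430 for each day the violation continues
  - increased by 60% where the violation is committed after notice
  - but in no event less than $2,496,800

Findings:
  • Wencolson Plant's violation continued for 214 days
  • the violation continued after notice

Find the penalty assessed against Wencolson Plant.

$3,754,512

Per-day component: 214 × $10,430 = $2,232,020
Base plus per-day: $114,550 + $2,232,020 = $2,346,570
Enhancement: 60% of $2,346,570 = $1,407,942
Enhanced fine: $2,346,570 + $1,407,942 = $3,754,512
Minimum $2,496,800: $3,754,512 meets the minimum, no increase.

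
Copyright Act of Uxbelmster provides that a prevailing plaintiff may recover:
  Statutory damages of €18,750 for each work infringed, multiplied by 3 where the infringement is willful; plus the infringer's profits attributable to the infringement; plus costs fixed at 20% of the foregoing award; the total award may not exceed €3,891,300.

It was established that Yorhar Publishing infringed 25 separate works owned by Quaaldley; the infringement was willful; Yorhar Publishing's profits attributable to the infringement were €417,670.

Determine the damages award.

Statutory damages: 25 × €18,750 = €468,750
Trebled: 3 × €468,750 = €1,406,250
Combined award: €1,406,250 + €417,670 = €1,823,920
Costs: 20% of €1,823,920 = €364,784
Award plus costs: €1,823,920 + €364,784 = €2,188,704
Cap at €3,891,300: €2,188,704 is within the cap, no reduction.

€2,188,704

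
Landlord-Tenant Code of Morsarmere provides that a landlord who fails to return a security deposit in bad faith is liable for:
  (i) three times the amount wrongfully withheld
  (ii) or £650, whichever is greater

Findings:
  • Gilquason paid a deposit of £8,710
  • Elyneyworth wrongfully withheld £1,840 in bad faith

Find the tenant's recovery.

£5,520

Trebled: 3 × £1,840 = £5,520
Minimum £650: £5,520 meets the minimum, no increase.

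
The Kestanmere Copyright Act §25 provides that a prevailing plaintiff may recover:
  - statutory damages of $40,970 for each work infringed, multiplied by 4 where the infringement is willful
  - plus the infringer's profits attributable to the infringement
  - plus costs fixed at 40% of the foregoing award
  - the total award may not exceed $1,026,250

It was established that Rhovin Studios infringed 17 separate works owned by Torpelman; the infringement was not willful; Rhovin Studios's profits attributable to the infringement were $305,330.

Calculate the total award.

Statutory damages: 17 × $40,970 = $696,490
Infringement not willful: no ×4 enhancement.
Combined award: $696,490 + $305,330 = $1,001,820
Costs: 40% of $1,001,820 = $400,728
Award plus costs: $1,001,820 + $400,728 = $1,402,548
Cap at $1,026,250: $1,402,548 exceeds the cap → $1,026,250

$1,026,250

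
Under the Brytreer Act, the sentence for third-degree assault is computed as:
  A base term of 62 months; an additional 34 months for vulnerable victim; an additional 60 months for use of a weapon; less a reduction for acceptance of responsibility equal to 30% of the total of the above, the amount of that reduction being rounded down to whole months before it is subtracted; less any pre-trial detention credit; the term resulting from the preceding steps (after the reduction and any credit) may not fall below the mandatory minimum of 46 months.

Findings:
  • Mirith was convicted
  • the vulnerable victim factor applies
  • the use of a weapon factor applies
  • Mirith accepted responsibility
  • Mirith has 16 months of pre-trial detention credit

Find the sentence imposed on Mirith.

94 months

Vulnerable victim enhancement: +34 months
Use of a weapon enhancement: +60 months
Adjusted term: 62 months + 34 months + 60 months = 156 months
Acceptance of responsibility reduction: 30% of 156 months = 46 months (rounded down)
After reduction: 156 − 46 = 110 months
Less pre-trial detention credit: 110 months − 16 months = 94 months
Minimum 46 months: 94 months meets the minimum, no increase.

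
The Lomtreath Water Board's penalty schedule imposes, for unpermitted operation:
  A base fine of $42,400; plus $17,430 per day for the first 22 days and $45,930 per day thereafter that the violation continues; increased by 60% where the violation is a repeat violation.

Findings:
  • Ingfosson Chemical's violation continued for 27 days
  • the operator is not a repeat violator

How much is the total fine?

First 22 days: 22 × $17,430 = $383,460
Remaining days: (27 − 22) × $45,930 = $229,650
Per-day component: $383,460 + $229,650 = $613,110
Base plus per-day: $42,400 + $613,110 = $655,510
The operator is not a repeat violator: no 60% increase.

$655,510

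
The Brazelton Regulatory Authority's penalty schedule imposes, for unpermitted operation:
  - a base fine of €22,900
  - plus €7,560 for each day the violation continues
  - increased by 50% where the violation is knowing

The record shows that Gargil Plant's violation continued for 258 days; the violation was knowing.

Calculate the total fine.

€2,960,070

Per-day component: 258 × €7,560 = €1,950,480
Base plus per-day: €22,900 + €1,950,480 = €1,973,380
Enhancement: 50% of €1,973,380 = €986,690
Enhanced fine: €1,973,380 + €986,690 = €2,960,070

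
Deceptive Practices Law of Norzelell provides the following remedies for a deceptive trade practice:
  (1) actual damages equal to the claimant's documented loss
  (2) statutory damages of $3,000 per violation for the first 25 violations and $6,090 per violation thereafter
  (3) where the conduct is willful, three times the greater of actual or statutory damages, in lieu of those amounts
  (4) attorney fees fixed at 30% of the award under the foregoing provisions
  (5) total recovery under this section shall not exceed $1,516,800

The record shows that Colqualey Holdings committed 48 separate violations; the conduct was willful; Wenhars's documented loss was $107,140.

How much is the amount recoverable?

First 25 violations: 25 × $3,000 = $75,000
Remaining violations: (48 − 25) × $6,090 = $140,070
Statutory damages: $75,000 + $140,070 = $215,070
Greater of actual damages ($107,140) or statutory damages ($215,070): $215,070
Trebled: 3 × $215,070 = $645,210
Attorney fees: 30% of $645,210 = $193,563
Total before cap: $645,210 + $193,563 = $838,773
Cap at $1,516,800: $838,773 is within the cap, no reduction.

$838,773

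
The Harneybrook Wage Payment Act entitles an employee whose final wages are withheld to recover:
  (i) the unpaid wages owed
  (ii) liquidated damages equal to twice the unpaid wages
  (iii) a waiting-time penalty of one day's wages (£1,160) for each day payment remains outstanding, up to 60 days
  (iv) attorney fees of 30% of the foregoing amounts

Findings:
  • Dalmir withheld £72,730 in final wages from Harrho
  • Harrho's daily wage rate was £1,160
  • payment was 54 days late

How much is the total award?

Total award: £365,079

Doubled: 2 × £72,730 = £145,460
Penalty days: min(54, 60) = 54
Waiting-time penalty: 54 × £1,160 = £62,640
Subtotal: £72,730 + £145,460 + £62,640 = £280,830
Attorney fees: 30% of £280,830 = £84,249
Total award: £280,830 + £84,249 = £365,079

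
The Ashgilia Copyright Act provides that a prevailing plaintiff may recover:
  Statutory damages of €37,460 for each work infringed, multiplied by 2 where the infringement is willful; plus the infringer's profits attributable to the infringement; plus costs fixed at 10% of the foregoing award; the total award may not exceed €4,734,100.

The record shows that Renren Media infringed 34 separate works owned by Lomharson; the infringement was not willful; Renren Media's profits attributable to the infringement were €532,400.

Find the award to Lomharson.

Statutory damages: 34 × €37,460 = €1,273,640
Infringement not willful: no ×2 enhancement.
Combined award: €1,273,640 + €532,400 = €1,806,040
Costs: 10% of €1,806,040 = €180,604
Award plus costs: €1,806,040 + €180,604 = €1,986,644
Cap at €4,734,100: €1,986,644 is within the cap, no reduction.

€1,986,644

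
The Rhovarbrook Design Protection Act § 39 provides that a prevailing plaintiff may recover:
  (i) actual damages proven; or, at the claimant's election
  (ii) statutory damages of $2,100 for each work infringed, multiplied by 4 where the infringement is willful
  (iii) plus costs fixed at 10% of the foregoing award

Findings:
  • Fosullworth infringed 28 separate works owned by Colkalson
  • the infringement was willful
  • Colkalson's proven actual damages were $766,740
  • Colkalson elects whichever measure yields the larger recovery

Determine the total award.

$843,414

Statutory damages: 28 × $2,100 = $58,800
Multiplied by 4: 4 × $58,800 = $235,200
Greater of actual damages ($766,740) or enhanced statutory damages ($235,200): $766,740
Costs: 10% of $766,740 = $76,674
Award plus costs: $766,740 + $76,674 = $843,414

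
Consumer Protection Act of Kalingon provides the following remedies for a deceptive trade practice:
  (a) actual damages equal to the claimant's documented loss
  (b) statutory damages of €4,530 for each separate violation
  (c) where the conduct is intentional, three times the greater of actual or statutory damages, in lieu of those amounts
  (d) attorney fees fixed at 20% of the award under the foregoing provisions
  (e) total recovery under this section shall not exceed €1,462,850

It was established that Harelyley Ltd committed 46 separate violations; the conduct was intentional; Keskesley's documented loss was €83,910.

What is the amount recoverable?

Statutory damages: 46 × €4,530 = €208,380
Greater of actual damages (€83,910) or statutory damages (€208,380): €208,380
Trebled: 3 × €208,380 = €625,140
Attorney fees: 20% of €625,140 = €125,028
Total before cap: €625,140 + €125,028 = €750,168
Cap at €1,462,850: €750,168 is within the cap, no reduction.

Total recovery: €750,168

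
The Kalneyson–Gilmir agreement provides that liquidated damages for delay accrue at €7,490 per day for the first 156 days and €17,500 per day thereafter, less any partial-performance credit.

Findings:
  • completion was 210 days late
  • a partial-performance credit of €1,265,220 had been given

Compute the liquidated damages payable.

First 156 days: 156 × €7,490 = €1,168,440
Remaining days: (210 − 156) × €17,500 = €945,000
Accrued per-day damages: €1,168,440 + €945,000 = €2,113,440
Less partial-performance credit: €2,113,440 − €1,265,220 = €848,220

€848,220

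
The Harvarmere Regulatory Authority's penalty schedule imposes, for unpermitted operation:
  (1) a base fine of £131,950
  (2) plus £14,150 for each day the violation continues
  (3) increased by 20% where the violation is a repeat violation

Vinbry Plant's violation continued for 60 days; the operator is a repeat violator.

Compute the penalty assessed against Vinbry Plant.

£1,177,140

Per-day component: 60 × £14,150 = £849,000
Base plus per-day: £131,950 + £849,000 = £980,950
Enhancement: 20% of £980,950 = £196,190
Enhanced fine: £980,950 + £196,190 = £1,177,140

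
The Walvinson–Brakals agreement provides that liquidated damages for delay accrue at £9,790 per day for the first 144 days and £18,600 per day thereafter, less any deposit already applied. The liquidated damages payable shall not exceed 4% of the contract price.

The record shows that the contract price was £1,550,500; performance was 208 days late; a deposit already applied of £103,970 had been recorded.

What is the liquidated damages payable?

£62,020

First 144 days: 144 × £9,790 = £1,409,760
Remaining days: (208 − 144) × £18,600 = £1,190,400
Accrued per-day damages: £1,409,760 + £1,190,400 = £2,600,160
Less deposit already applied: £2,600,160 − £103,970 = £2,496,190
Cap: 4% of £1,550,500 = £62,020
Cap at £62,020: £2,496,190 exceeds the cap → £62,020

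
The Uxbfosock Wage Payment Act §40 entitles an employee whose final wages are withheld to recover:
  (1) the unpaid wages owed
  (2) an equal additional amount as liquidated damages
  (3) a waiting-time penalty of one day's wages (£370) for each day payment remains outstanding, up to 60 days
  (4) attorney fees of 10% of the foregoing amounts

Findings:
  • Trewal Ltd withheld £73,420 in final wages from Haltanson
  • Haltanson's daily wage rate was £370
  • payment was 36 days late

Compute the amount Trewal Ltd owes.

£176,176

Liquidated damages (equal amount): £73,420
Penalty days: min(36, 60) = 36
Waiting-time penalty: 36 × £370 = £13,320
Subtotal: £73,420 + £73,420 + £13,320 = £160,160
Attorney fees: 10% of £160,160 = £16,016
Total award: £160,160 + £16,016 = £176,176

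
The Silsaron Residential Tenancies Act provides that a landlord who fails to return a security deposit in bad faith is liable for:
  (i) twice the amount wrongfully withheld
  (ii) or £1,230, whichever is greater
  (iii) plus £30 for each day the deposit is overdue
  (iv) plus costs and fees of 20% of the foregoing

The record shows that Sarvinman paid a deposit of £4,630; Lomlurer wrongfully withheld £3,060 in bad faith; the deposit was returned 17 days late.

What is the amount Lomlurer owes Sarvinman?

Doubled: 2 × £3,060 = £6,120
Minimum £1,230: £6,120 meets the minimum, no increase.
Late-return penalty: 17 × £30 = £510
Damages plus late penalty: £6,120 + £510 = £6,630
Costs and fees: 20% of £6,630 = £1,326
Total recovery: £6,630 + £1,326 = £7,956

£7,956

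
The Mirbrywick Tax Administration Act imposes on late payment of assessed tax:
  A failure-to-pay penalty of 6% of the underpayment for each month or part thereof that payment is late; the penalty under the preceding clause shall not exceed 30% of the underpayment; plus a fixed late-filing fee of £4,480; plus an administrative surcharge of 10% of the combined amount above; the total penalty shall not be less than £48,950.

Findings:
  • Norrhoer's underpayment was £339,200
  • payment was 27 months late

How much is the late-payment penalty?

Accrued rate: 6% × 27 = 162%, capped at 30% → 30%
Failure-to-pay penalty: 30% of £339,200 = £101,760
Penalty before surcharge: £101,760 + £4,480 = £106,240
Administrative surcharge: 10% of £106,240 = £10,624
Total penalty: £106,240 + £10,624 = £116,864
Minimum £48,950: £116,864 meets the minimum, no increase.

Penalty: £116,864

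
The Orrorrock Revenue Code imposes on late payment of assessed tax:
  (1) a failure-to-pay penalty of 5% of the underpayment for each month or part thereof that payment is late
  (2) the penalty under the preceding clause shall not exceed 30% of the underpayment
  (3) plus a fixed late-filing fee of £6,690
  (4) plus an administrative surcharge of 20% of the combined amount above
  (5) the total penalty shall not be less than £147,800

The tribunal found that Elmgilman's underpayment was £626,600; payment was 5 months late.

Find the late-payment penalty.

Accrued rate: 5% × 5 = 25%, capped at 30% → 25%
Failure-to-pay penalty: 25% of £626,600 = £156,650
Penalty before surcharge: £156,650 + £6,690 = £163,340
Administrative surcharge: 20% of £163,340 = £32,668
Total penalty: £163,340 + £32,668 = £196,008
Minimum £147,800: £196,008 meets the minimum, no increase.

£196,008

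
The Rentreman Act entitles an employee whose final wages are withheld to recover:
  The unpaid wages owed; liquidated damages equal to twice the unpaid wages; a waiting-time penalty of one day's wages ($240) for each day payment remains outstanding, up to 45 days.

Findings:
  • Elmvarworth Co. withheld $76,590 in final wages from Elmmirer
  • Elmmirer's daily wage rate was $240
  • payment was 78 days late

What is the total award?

Doubled: 2 × $76,590 = $153,180
Penalty days: min(78, 45) = 45
Waiting-time penalty: 45 × $240 = $10,800
Total award: $76,590 + $153,180 + $10,800 = $240,570

Total award: $240,570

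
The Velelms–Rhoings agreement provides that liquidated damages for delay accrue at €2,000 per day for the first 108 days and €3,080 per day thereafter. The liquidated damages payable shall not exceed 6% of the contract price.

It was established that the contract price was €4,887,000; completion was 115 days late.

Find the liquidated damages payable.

€237,560

First 108 days: 108 × €2,000 = €216,000
Remaining days: (115 − 108) × €3,080 = €21,560
Accrued per-day damages: €216,000 + €21,560 = €237,560
Cap: 6% of €4,887,000 = €293,220
Cap at €293,220: €237,560 is within the cap, no reduction.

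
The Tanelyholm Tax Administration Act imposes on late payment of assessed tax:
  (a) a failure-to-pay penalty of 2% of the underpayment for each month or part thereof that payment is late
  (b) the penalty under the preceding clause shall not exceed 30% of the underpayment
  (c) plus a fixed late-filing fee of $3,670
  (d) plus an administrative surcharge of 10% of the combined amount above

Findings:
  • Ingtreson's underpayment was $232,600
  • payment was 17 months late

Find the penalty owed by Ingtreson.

$80,795

Accrued rate: 2% × 17 = 34%, capped at 30% → 30%
Failure-to-pay penalty: 30% of $232,600 = $69,780
Penalty before surcharge: $69,780 + $3,670 = $73,450
Administrative surcharge: 10% of $73,450 = $7,345
Total penalty: $73,450 + $7,345 = $80,795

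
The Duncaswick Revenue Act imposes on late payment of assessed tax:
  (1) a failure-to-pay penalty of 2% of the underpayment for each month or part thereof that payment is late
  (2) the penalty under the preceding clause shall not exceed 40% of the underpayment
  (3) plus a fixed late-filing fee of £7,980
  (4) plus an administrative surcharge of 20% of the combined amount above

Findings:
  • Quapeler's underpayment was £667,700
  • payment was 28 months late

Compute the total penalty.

£330,072

Accrued rate: 2% × 28 = 56%, capped at 40% → 40%
Failure-to-pay penalty: 40% of £667,700 = £267,080
Penalty before surcharge: £267,080 + £7,980 = £275,060
Administrative surcharge: 20% of £275,060 = £55,012
Total penalty: £275,060 + £55,012 = £330,072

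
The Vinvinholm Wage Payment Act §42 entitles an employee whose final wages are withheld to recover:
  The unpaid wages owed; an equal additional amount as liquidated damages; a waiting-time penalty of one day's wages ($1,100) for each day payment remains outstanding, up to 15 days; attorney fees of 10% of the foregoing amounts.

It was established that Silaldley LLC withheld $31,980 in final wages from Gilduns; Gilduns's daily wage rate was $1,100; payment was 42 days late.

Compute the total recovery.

$88,506

Liquidated damages (equal amount): $31,980
Penalty days: min(42, 15) = 15
Waiting-time penalty: 15 × $1,100 = $16,500
Subtotal: $31,980 + $31,980 + $16,500 = $80,460
Attorney fees: 10% of $80,460 = $8,046
Total award: $80,460 + $8,046 = $88,506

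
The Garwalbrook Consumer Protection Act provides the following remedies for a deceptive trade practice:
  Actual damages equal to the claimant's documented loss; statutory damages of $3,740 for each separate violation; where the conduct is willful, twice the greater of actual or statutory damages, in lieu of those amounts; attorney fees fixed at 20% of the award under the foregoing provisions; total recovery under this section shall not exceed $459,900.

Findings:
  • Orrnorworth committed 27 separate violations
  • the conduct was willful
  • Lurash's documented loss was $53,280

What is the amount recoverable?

Statutory damages: 27 × $3,740 = $100,980
Greater of actual damages ($53,280) or statutory damages ($100,980): $100,980
Doubled: 2 × $100,980 = $201,960
Attorney fees: 20% of $201,960 = $40,392
Total before cap: $201,960 + $40,392 = $242,352
Cap at $459,900: $242,352 is within the cap, no reduction.

$242,352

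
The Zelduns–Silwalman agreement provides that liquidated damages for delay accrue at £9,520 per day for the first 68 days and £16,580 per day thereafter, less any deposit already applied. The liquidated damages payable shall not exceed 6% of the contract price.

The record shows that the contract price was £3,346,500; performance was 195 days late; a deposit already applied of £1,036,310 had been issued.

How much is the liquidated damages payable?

£200,790

First 68 days: 68 × £9,520 = £647,360
Remaining days: (195 − 68) × £16,580 = £2,105,660
Accrued per-day damages: £647,360 + £2,105,660 = £2,753,020
Less deposit already applied: £2,753,020 − £1,036,310 = £1,716,710
Cap: 6% of £3,346,500 = £200,790
Cap at £200,790: £1,716,710 exceeds the cap → £200,790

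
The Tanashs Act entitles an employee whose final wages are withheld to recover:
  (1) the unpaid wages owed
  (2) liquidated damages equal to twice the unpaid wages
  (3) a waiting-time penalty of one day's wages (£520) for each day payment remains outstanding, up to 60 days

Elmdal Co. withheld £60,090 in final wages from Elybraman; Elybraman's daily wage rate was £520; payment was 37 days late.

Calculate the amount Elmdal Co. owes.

£199,510

Doubled: 2 × £60,090 = £120,180
Penalty days: min(37, 60) = 37
Waiting-time penalty: 37 × £520 = £19,240
Total award: £60,090 + £120,180 + £19,240 = £199,510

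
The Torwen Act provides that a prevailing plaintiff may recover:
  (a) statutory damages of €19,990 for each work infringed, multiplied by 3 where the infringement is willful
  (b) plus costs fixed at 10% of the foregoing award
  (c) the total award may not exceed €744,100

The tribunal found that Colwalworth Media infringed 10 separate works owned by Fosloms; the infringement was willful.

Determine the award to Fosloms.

Statutory damages: 10 × €19,990 = €199,900
Trebled: 3 × €199,900 = €599,700
Costs: 10% of €599,700 = €59,970
Award plus costs: €599,700 + €59,970 = €659,670
Cap at €744,100: €659,670 is within the cap, no reduction.

€659,670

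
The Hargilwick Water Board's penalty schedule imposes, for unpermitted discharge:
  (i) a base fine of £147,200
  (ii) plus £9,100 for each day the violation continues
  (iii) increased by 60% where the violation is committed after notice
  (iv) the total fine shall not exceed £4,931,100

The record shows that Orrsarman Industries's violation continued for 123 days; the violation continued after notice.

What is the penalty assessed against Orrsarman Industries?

£2,026,400

Per-day component: 123 × £9,100 = £1,119,300
Base plus per-day: £147,200 + £1,119,300 = £1,266,500
Enhancement: 60% of £1,266,500 = £759,900
Enhanced fine: £1,266,500 + £759,900 = £2,026,400
Cap at £4,931,100: £2,026,400 is within the cap, no reduction.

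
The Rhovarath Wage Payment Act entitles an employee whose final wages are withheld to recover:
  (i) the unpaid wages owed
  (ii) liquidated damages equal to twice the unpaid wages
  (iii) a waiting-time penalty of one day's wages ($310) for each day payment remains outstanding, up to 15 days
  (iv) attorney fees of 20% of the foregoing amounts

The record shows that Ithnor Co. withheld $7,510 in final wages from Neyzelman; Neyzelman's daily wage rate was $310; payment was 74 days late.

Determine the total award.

Doubled: 2 × $7,510 = $15,020
Penalty days: min(74, 15) = 15
Waiting-time penalty: 15 × $310 = $4,650
Subtotal: $7,510 + $15,020 + $4,650 = $27,180
Attorney fees: 20% of $27,180 = $5,436
Total award: $27,180 + $5,436 = $32,616

$32,616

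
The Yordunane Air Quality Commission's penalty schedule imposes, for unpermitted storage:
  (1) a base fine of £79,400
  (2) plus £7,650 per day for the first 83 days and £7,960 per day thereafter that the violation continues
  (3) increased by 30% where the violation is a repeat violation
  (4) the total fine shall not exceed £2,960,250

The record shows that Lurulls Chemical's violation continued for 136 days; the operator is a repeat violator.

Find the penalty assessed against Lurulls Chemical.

First 83 days: 83 × £7,650 = £634,950
Remaining days: (136 − 83) × £7,960 = £421,880
Per-day component: £634,950 + £421,880 = £1,056,830
Base plus per-day: £79,400 + £1,056,830 = £1,136,230
Enhancement: 30% of £1,136,230 = £340,869
Enhanced fine: £1,136,230 + £340,869 = £1,477,099
Cap at £2,960,250: £1,477,099 is within the cap, no reduction.

£1,477,099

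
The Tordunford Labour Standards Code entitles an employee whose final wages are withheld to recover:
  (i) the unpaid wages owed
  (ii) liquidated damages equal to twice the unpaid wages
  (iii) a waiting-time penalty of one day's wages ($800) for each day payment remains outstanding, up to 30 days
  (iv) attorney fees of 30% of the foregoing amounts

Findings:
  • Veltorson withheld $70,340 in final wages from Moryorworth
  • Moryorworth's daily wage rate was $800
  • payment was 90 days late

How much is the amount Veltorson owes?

Doubled: 2 × $70,340 = $140,680
Penalty days: min(90, 30) = 30
Waiting-time penalty: 30 × $800 = $24,000
Subtotal: $70,340 + $140,680 + $24,000 = $235,020
Attorney fees: 30% of $235,020 = $70,506
Total award: $235,020 + $70,506 = $305,526

$305,526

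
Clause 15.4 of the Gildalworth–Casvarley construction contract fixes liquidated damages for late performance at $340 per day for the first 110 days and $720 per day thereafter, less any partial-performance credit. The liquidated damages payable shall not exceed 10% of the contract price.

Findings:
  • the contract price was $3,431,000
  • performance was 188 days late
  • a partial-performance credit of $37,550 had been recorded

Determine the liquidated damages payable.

$56,010

First 110 days: 110 × $340 = $37,400
Remaining days: (188 − 110) × $720 = $56,160
Accrued per-day damages: $37,400 + $56,160 = $93,560
Less partial-performance credit: $93,560 − $37,550 = $56,010
Cap: 10% of $3,431,000 = $343,100
Cap at $343,100: $56,010 is within the cap, no reduction.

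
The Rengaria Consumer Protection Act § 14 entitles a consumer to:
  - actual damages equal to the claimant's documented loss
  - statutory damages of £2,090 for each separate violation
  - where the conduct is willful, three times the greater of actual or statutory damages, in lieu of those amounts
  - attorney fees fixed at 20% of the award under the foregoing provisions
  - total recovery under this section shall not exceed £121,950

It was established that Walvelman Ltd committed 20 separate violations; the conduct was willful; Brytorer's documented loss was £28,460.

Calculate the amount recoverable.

£121,950

Statutory damages: 20 × £2,090 = £41,800
Greater of actual damages (£28,460) or statutory damages (£41,800): £41,800
Trebled: 3 × £41,800 = £125,400
Attorney fees: 20% of £125,400 = £25,080
Total before cap: £125,400 + £25,080 = £150,480
Cap at £121,950: £150,480 exceeds the cap → £121,950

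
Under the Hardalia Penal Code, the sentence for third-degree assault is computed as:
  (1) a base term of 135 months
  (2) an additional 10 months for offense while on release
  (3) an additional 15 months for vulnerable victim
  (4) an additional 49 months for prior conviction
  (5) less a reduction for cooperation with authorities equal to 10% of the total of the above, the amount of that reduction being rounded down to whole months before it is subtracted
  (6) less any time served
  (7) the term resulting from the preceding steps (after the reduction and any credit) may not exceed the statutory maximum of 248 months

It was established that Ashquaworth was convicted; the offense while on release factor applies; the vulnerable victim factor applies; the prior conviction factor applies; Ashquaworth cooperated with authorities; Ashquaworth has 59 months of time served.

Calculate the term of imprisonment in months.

130 months

Offense while on release enhancement: +10 months
Vulnerable victim enhancement: +15 months
Prior conviction enhancement: +49 months
Adjusted term: 135 months + 10 months + 15 months + 49 months = 209 months
Cooperation with authorities reduction: 10% of 209 months = 20 months (rounded down)
After reduction: 209 − 20 = 189 months
Less time served: 189 months − 59 months = 130 months
Cap at 248 months: 130 months is within the cap, no reduction.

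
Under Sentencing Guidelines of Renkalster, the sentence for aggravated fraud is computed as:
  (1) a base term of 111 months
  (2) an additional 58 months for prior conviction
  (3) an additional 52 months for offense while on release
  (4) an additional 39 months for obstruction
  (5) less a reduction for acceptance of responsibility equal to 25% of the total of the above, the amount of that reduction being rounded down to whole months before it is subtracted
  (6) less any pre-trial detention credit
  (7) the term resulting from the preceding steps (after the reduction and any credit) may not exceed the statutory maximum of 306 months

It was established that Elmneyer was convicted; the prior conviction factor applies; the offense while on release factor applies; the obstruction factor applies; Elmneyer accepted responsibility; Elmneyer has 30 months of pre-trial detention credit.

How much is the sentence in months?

165 months

Prior conviction enhancement: +58 months
Offense while on release enhancement: +52 months
Obstruction enhancement: +39 months
Adjusted term: 111 months + 58 months + 52 months + 39 months = 260 months
Acceptance of responsibility reduction: 25% of 260 months = 65 months (rounded down)
After reduction: 260 − 65 = 195 months
Less pre-trial detention credit: 195 months − 30 months = 165 months
Cap at 306 months: 165 months is within the cap, no reduction.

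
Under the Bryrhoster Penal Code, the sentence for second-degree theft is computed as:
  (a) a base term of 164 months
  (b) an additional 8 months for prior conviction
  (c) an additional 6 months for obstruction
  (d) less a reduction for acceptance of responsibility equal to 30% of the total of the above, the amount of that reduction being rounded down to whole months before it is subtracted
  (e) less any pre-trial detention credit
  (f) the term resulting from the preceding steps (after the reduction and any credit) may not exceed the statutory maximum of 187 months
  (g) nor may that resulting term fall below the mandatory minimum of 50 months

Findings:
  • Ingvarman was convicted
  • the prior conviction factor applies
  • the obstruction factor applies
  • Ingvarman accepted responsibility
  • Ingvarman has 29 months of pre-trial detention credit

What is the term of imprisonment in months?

Prior conviction enhancement: +8 months
Obstruction enhancement: +6 months
Adjusted term: 164 months + 8 months + 6 months = 178 months
Acceptance of responsibility reduction: 30% of 178 months = 53 months (rounded down)
After reduction: 178 − 53 = 125 months
Less pre-trial detention credit: 125 months − 29 months = 96 months
Cap at 187 months: 96 months is within the cap, no reduction.
Minimum 50 months: 96 months meets the minimum, no increase.

96 months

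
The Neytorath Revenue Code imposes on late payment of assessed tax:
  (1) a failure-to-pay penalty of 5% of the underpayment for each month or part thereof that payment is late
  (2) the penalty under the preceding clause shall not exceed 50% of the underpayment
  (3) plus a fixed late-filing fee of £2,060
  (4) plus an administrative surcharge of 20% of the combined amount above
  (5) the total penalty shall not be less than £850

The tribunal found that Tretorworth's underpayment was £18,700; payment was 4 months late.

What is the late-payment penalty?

£6,960

Accrued rate: 5% × 4 = 20%, capped at 50% → 20%
Failure-to-pay penalty: 20% of £18,700 = £3,740
Penalty before surcharge: £3,740 + £2,060 = £5,800
Administrative surcharge: 20% of £5,800 = £1,160
Total penalty: £5,800 + £1,160 = £6,960
Minimum £850: £6,960 meets the minimum, no increase.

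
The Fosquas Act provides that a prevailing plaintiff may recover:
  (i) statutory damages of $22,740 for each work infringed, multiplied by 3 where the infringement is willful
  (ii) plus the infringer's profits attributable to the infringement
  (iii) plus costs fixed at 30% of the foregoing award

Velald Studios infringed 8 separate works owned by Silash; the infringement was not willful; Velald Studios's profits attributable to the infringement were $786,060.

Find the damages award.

$1,258,374

Statutory damages: 8 × $22,740 = $181,920
Infringement not willful: no ×3 enhancement.
Combined award: $181,920 + $786,060 = $967,980
Costs: 30% of $967,980 = $290,394
Award plus costs: $967,980 + $290,394 = $1,258,374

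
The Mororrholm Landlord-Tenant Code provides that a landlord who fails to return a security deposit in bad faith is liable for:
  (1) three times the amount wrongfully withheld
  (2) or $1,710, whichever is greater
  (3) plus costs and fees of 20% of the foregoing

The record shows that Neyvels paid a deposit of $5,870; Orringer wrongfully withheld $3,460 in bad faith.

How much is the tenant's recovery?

Trebled: 3 × $3,460 = $10,380
Minimum $1,710: $10,380 meets the minimum, no increase.
Costs and fees: 20% of $10,380 = $2,076
Total recovery: $10,380 + $2,076 = $12,456

Recovery: $12,456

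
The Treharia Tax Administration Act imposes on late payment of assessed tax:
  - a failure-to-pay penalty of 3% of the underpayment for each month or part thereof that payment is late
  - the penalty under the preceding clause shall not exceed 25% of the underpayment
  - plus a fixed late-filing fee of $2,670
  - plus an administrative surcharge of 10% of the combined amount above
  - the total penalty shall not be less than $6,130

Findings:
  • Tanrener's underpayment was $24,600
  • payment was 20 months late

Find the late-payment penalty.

Accrued rate: 3% × 20 = 60%, capped at 25% → 25%
Failure-to-pay penalty: 25% of $24,600 = $6,150
Penalty before surcharge: $6,150 + $2,670 = $8,820
Administrative surcharge: 10% of $8,820 = $882
Total penalty: $8,820 + $882 = $9,702
Minimum $6,130: $9,702 meets the minimum, no increase.

$9,702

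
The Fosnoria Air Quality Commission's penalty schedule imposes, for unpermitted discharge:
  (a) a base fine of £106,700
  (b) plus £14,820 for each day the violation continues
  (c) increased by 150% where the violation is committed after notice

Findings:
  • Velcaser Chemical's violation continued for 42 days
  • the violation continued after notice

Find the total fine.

£1,822,850

Per-day component: 42 × £14,820 = £622,440
Base plus per-day: £106,700 + £622,440 = £729,140
Enhancement: 150% of £729,140 = £1,093,710
Enhanced fine: £729,140 + £1,093,710 = £1,822,850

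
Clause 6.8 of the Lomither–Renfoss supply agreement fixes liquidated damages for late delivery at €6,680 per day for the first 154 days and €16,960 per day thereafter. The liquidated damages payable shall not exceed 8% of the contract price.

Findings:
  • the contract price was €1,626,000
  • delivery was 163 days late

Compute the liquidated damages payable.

First 154 days: 154 × €6,680 = €1,028,720
Remaining days: (163 − 154) × €16,960 = €152,640
Accrued per-day damages: €1,028,720 + €152,640 = €1,181,360
Cap: 8% of €1,626,000 = €130,080
Cap at €130,080: €1,181,360 exceeds the cap → €130,080

€130,080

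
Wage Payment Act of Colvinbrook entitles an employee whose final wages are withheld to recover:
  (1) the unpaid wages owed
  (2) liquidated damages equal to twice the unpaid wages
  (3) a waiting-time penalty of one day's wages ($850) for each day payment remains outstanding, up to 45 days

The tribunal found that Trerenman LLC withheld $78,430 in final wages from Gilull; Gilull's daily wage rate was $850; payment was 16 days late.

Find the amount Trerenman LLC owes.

Doubled: 2 × $78,430 = $156,860
Penalty days: min(16, 45) = 16
Waiting-time penalty: 16 × $850 = $13,600
Total award: $78,430 + $156,860 + $13,600 = $248,890

$248,890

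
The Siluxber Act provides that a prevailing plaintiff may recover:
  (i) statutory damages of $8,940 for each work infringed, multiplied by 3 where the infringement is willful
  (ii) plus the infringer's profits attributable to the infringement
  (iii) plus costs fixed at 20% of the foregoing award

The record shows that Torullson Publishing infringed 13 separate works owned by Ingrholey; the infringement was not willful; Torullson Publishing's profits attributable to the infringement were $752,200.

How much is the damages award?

Statutory damages: 13 × $8,940 = $116,220
Infringement not willful: no ×3 enhancement.
Combined award: $116,220 + $752,200 = $868,420
Costs: 20% of $868,420 = $173,684
Award plus costs: $868,420 + $173,684 = $1,042,104

$1,042,104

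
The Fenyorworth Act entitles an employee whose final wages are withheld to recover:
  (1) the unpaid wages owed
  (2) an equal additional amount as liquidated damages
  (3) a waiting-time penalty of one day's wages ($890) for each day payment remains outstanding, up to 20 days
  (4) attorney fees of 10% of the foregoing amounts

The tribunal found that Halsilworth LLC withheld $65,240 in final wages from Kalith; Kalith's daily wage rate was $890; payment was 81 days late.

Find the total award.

$163,108

Liquidated damages (equal amount): $65,240
Penalty days: min(81, 20) = 20
Waiting-time penalty: 20 × $890 = $17,800
Subtotal: $65,240 + $65,240 + $17,800 = $148,280
Attorney fees: 10% of $148,280 = $14,828
Total award: $148,280 + $14,828 = $163,108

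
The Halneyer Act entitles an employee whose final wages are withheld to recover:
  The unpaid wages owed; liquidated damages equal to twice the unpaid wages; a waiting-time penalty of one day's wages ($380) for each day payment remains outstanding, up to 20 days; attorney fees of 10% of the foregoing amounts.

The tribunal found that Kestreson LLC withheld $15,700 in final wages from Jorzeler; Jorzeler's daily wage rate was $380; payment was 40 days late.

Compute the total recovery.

$60,170

Doubled: 2 × $15,700 = $31,400
Penalty days: min(40, 20) = 20
Waiting-time penalty: 20 × $380 = $7,600
Subtotal: $15,700 + $31,400 + $7,600 = $54,700
Attorney fees: 10% of $54,700 = $5,470
Total award: $54,700 + $5,470 = $60,170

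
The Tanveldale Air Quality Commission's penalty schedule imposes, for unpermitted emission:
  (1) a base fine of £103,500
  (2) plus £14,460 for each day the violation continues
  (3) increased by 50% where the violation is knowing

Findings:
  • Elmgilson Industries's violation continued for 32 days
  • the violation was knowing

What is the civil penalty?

£849,330

Per-day component: 32 × £14,460 = £462,720
Base plus per-day: £103,500 + £462,720 = £566,220
Enhancement: 50% of £566,220 = £283,110
Enhanced fine: £566,220 + £283,110 = £849,330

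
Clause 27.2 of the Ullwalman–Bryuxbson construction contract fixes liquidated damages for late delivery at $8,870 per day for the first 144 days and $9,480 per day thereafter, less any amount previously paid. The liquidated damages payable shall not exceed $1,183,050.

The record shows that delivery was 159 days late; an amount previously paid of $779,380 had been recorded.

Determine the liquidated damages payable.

First 144 days: 144 × $8,870 = $1,277,280
Remaining days: (159 − 144) × $9,480 = $142,200
Accrued per-day damages: $1,277,280 + $142,200 = $1,419,480
Less amount previously paid: $1,419,480 − $779,380 = $640,100
Cap at $1,183,050: $640,100 is within the cap, no reduction.

$640,100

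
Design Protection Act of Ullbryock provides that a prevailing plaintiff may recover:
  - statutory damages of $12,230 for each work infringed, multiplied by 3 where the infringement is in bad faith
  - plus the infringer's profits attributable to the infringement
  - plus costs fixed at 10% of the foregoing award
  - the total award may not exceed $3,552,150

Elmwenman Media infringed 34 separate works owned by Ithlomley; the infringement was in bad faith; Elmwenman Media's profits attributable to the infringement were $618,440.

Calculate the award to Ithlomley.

$2,052,490

Statutory damages: 34 × $12,230 = $415,820
Trebled: 3 × $415,820 = $1,247,460
Combined award: $1,247,460 + $618,440 = $1,865,900
Costs: 10% of $1,865,900 = $186,590
Award plus costs: $1,865,900 + $186,590 = $2,052,490
Cap at $3,552,150: $2,052,490 is within the cap, no reduction.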